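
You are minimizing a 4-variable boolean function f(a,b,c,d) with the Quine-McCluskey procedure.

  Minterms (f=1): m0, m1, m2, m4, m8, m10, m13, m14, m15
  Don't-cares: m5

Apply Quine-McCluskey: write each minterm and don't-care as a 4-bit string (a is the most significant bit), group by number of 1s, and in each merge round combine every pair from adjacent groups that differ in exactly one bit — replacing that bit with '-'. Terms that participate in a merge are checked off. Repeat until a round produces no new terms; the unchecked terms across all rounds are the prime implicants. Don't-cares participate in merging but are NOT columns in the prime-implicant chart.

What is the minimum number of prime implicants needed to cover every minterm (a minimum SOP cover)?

[col 0] 0000*, 0001*, 0010*, 0100*, 0101*, 1000*, 1010*, 1101*, 1110*, 1111*
[col 1] -000*, -010*, -101, 0-00*, 0-01*, 00-0*, 000-*, 010-*, 1-10, 10-0*, 11-1, 111-
[col 2] -0-0, 0-0-
Prime implicants: -0-0, -101, 0-0-, 1-10, 11-1, 111-
PI chart (minterm → PIs covering it):
  0 | -0-0,0-0-
  1 | 0-0-  (sole → essential)
  2 | -0-0  (sole → essential)
  4 | 0-0-  (sole → essential)
  8 | -0-0  (sole → essential)
  10 | -0-0,1-10
  13 | -101,11-1
  14 | 1-10,111-
  15 | 11-1,111-
Essential prime implicants: -0-0, 0-0-
Petrick residual → -101, 111-
Minimum SOP uses 4 PIs: b'd' + bc'd + a'c' + abc

4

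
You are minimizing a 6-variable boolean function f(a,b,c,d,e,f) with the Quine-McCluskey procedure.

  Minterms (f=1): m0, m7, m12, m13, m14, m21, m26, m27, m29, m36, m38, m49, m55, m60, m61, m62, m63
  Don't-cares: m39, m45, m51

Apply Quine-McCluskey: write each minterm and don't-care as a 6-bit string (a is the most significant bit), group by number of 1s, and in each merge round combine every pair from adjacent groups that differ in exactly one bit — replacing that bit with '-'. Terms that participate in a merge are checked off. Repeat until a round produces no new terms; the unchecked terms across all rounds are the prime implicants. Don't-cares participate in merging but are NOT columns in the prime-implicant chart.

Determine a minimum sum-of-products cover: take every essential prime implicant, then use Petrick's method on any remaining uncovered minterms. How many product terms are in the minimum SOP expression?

10

Round 0: 000000 000111✓ 001100✓ 001101✓ 001110✓ 010101✓ 011010✓ 011011✓ 011101✓ 100100✓ 100110✓ 100111✓ 101101✓ 110001✓ 110011✓ 110111✓ 111100✓ 111101✓ 111110✓ 111111✓
Round 1: -00111 -01101✓ -11101✓ 0-1101✓ 0011-0 00110- 01-101 01101- 1-0111 1-1101✓ 1001-0 10011- 11-111 110-11 1100-1 1111-0✓ 1111-1✓ 11110-✓ 11111-✓
Round 2: --1101 1111--
PIs = {--1101, -00111, 000000, 0011-0, 00110-, 01-101, 01101-, 1-0111, 1001-0, 10011-, 11-111, 110-11, 1100-1, 1111--}
Coverage chart:
  m0: 000000 ←essential
  m7: -00111 ←essential
  m12: 0011-0,00110-
  m13: --1101,00110-
  m14: 0011-0 ←essential
  m21: 01-101 ←essential
  m26: 01101- ←essential
  m27: 01101- ←essential
  m29: --1101,01-101
  m36: 1001-0 ←essential
  m38: 1001-0,10011-
  m49: 1100-1 ←essential
  m55: 1-0111,11-111,110-11
  m60: 1111-- ←essential
  m61: --1101,1111--
  m62: 1111-- ←essential
  m63: 11-111,1111--
Essential: -00111, 000000, 0011-0, 01-101, 01101-, 1001-0, 1100-1, 1111--
Petrick residual → --1101, 1-0111
Min cover (10 terms): cde'f + b'c'def + a'b'c'd'e'f' + a'b'cdf' + a'bde'f + a'bcd'e + ac'def + ab'c'df' + abc'd'f + abcd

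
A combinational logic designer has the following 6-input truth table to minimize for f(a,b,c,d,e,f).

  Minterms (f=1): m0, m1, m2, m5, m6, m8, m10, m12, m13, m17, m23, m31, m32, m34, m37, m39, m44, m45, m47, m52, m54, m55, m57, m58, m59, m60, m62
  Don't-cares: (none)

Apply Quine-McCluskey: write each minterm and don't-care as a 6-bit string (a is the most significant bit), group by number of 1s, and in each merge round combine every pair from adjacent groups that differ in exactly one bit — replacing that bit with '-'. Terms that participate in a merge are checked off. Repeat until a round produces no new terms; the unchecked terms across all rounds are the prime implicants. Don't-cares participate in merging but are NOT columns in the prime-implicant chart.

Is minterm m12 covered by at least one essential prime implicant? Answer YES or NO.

size-2^0 implicants → 000000(✓)  000001(✓)  000010(✓)  000101(✓)  000110(✓)  001000(✓)  001010(✓)  001100(✓)  001101(✓)  010001(✓)  010111(✓)  011111(✓)  100000(✓)  100010(✓)  100101(✓)  100111(✓)  101100(✓)  101101(✓)  101111(✓)  110100(✓)  110110(✓)  110111(✓)  111001(✓)  111010(✓)  111011(✓)  111100(✓)  111110(✓)
size-2^1 implicants → -00000(✓)  -00010(✓)  -00101(✓)  -01100(✓)  -01101(✓)  -10111  0-0001  00-000(✓)  00-010(✓)  00-101(✓)  000-01  000-10  0000-0(✓)  00000-  001-00  0010-0(✓)  00110-(✓)  01-111  1-0111  1-1100  10-101(✓)  10-111(✓)  1000-0(✓)  1001-1(✓)  1011-1(✓)  10110-(✓)  11-100(✓)  11-110(✓)  1101-0(✓)  11011-  111-10  1110-1  11101-  1111-0(✓)
size-2^2 implicants → -0-101  -000-0  -0110-  00-0-0  10-1-1  11-1-0
Unchecked terms (primes): -0-101, -000-0, -0110-, -10111, 0-0001, 00-0-0, 000-01, 000-10, 00000-, 001-00, 01-111, 1-0111, 1-1100, 10-1-1, 11-1-0, 11011-, 111-10, 1110-1, 11101-
Minterm coverage:
  m0 ⊆ -000-0,00-0-0,00000-
  m1 ⊆ 0-0001,000-01,00000-
  m2 ⊆ -000-0,00-0-0,000-10
  m5 ⊆ -0-101,000-01
  m6 ⊆ 000-10 [E]
  m8 ⊆ 00-0-0,001-00
  m10 ⊆ 00-0-0 [E]
  m12 ⊆ -0110-,001-00
  m13 ⊆ -0-101,-0110-
  m17 ⊆ 0-0001 [E]
  m23 ⊆ -10111,01-111
  m31 ⊆ 01-111 [E]
  m32 ⊆ -000-0 [E]
  m34 ⊆ -000-0 [E]
  m37 ⊆ -0-101,10-1-1
  m39 ⊆ 1-0111,10-1-1
  m44 ⊆ -0110-,1-1100
  m45 ⊆ -0-101,-0110-,10-1-1
  m47 ⊆ 10-1-1 [E]
  m52 ⊆ 11-1-0 [E]
  m54 ⊆ 11-1-0,11011-
  m55 ⊆ -10111,1-0111,11011-
  m57 ⊆ 1110-1 [E]
  m58 ⊆ 111-10,11101-
  m59 ⊆ 1110-1,11101-
  m60 ⊆ 1-1100,11-1-0
  m62 ⊆ 11-1-0,111-10
E = {-000-0, 0-0001, 00-0-0, 000-10, 01-111, 10-1-1, 11-1-0, 1110-1}

NO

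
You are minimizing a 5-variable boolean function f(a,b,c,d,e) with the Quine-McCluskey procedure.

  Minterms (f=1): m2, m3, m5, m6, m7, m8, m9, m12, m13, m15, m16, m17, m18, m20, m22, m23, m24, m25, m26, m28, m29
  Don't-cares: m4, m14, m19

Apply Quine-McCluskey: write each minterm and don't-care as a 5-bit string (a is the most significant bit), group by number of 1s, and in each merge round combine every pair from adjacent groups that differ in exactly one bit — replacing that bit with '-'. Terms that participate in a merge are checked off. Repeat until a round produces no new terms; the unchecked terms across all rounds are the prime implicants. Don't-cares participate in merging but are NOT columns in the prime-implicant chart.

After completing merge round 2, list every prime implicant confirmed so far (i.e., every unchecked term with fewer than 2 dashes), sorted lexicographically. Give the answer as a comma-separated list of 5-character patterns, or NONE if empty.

NONE

Round 0: 00010✓ 00011✓ 00100✓ 00101✓ 00110✓ 00111✓ 01000✓ 01001✓ 01100✓ 01101✓ 01110✓ 01111✓ 10000✓ 10001✓ 10010✓ 10011✓ 10100✓ 10110✓ 10111✓ 11000✓ 11001✓ 11010✓ 11100✓ 11101✓
Round 1: -0010✓ -0011✓ -0100✓ -0110✓ -0111✓ -1000✓ -1001✓ -1100✓ -1101✓ 0-100✓ 0-101✓ 0-110✓ 0-111✓ 00-10✓ 00-11✓ 0001-✓ 001-0✓ 001-1✓ 0010-✓ 0011-✓ 01-00✓ 01-01✓ 0100-✓ 011-0✓ 011-1✓ 0110-✓ 0111-✓ 1-000✓ 1-001✓ 1-010✓ 1-100✓ 10-00✓ 10-10✓ 10-11✓ 100-0✓ 100-1✓ 1000-✓ 1001-✓ 101-0✓ 1011-✓ 11-00✓ 11-01✓ 110-0✓ 1100-✓ 1110-✓
Round 2: --100 -0-10✓ -0-11✓ -001-✓ -01-0 -011-✓ -1-00✓ -1-01✓ -100-✓ -110-✓ 0-1-0✓ 0-1-1✓ 0-10-✓ 0-11-✓ 00-1-✓ 001--✓ 01-0-✓ 011--✓ 1--00 1-0-0 1-00- 10--0 10-1-✓ 100-- 11-0-✓
Round 3: -0-1- -1-0- 0-1--
PIs = {--100, -0-1-, -01-0, -1-0-, 0-1--, 1--00, 1-0-0, 1-00-, 10--0, 100--}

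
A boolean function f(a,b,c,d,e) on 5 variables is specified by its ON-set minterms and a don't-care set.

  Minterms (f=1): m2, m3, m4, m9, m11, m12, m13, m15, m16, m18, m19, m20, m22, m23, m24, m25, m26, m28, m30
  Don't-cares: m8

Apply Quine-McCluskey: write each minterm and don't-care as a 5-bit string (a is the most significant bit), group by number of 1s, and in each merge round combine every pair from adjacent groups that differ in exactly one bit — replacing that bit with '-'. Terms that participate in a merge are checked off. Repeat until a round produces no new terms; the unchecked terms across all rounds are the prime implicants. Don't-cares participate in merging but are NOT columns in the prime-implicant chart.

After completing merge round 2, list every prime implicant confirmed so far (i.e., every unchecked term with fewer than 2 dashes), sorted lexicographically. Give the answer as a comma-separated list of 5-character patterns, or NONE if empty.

Round 0: 00010✓ 00011✓ 00100✓ 01000✓ 01001✓ 01011✓ 01100✓ 01101✓ 01111✓ 10000✓ 10010✓ 10011✓ 10100✓ 10110✓ 10111✓ 11000✓ 11001✓ 11010✓ 11100✓ 11110✓
Round 1: -0010✓ -0011✓ -0100✓ -1000✓ -1001✓ -1100✓ 0-011 0-100✓ 0001-✓ 01-00✓ 01-01✓ 01-11✓ 010-1✓ 0100-✓ 011-1✓ 0110-✓ 1-000✓ 1-010✓ 1-100✓ 1-110✓ 10-00✓ 10-10✓ 10-11✓ 100-0✓ 1001-✓ 101-0✓ 1011-✓ 11-00✓ 11-10✓ 110-0✓ 1100-✓ 111-0✓
Round 2: --100 -001- -1-00 -100- 01--1 01-0- 1--00✓ 1--10✓ 1-0-0✓ 1-1-0✓ 10--0✓ 10-1- 11--0✓
Round 3: 1---0
PIs = {--100, -001-, -1-00, -100-, 0-011, 01--1, 01-0-, 1---0, 10-1-}

0-011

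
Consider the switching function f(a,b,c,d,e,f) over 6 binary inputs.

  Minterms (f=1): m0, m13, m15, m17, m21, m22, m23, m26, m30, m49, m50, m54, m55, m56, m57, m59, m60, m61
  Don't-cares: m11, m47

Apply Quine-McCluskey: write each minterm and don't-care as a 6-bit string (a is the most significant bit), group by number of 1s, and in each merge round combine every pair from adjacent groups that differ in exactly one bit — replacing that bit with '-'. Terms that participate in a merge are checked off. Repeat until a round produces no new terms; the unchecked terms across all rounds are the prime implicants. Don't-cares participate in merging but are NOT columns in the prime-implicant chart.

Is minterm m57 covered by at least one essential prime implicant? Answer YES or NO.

[col 0] 000000, 001011*, 001101*, 001111*, 010001*, 010101*, 010110*, 010111*, 011010*, 011110*, 101111*, 110001*, 110010*, 110110*, 110111*, 111000*, 111001*, 111011*, 111100*, 111101*
[col 1] -01111, -10001, -10110*, -10111*, 001-11, 0011-1, 01-110, 010-01, 0101-1, 01011-*, 011-10, 11-001, 110-10, 11011-*, 111-00*, 111-01*, 1110-1, 11100-*, 11110-*
[col 2] -1011-, 111-0-
Prime implicants: -01111, -10001, -1011-, 000000, 001-11, 0011-1, 01-110, 010-01, 0101-1, 011-10, 11-001, 110-10, 111-0-, 1110-1
PI chart (minterm → PIs covering it):
  0 | 000000  (sole → essential)
  13 | 0011-1  (sole → essential)
  15 | -01111,001-11,0011-1
  17 | -10001,010-01
  21 | 010-01,0101-1
  22 | -1011-,01-110
  23 | -1011-,0101-1
  26 | 011-10  (sole → essential)
  30 | 01-110,011-10
  49 | -10001,11-001
  50 | 110-10  (sole → essential)
  54 | -1011-,110-10
  55 | -1011-  (sole → essential)
  56 | 111-0-  (sole → essential)
  57 | 11-001,111-0-,1110-1
  59 | 1110-1  (sole → essential)
  60 | 111-0-  (sole → essential)
  61 | 111-0-  (sole → essential)
Essential prime implicants: -1011-, 000000, 0011-1, 011-10, 110-10, 111-0-, 1110-1

YES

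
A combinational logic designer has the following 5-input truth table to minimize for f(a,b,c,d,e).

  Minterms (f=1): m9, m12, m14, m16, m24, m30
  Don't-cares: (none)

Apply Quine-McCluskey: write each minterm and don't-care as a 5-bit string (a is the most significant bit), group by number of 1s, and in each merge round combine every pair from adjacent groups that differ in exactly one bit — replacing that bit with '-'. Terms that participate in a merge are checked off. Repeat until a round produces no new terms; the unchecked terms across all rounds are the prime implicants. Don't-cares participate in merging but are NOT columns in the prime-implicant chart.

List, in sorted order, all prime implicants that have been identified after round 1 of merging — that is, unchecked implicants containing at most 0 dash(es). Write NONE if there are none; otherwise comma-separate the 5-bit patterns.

01001

[col 0] 01001, 01100*, 01110*, 10000*, 11000*, 11110*
[col 1] -1110, 011-0, 1-000
Prime implicants: -1110, 01001, 011-0, 1-000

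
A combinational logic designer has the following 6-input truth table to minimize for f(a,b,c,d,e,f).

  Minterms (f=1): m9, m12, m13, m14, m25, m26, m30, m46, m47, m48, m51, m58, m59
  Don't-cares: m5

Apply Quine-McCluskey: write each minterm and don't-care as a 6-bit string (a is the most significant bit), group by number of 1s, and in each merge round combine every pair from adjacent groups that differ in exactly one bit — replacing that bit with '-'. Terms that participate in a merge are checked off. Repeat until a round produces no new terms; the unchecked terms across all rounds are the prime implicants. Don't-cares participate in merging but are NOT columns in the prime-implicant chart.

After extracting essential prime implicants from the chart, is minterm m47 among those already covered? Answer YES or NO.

YES

[col 0] 000101*, 001001*, 001100*, 001101*, 001110*, 011001*, 011010*, 011110*, 101110*, 101111*, 110000, 110011*, 111010*, 111011*
[col 1] -01110, -11010, 0-1001, 0-1110, 00-101, 001-01, 0011-0, 00110-, 011-10, 10111-, 11-011, 11101-
Prime implicants: -01110, -11010, 0-1001, 0-1110, 00-101, 001-01, 0011-0, 00110-, 011-10, 10111-, 11-011, 110000, 11101-
PI chart (minterm → PIs covering it):
  9 | 0-1001,001-01
  12 | 0011-0,00110-
  13 | 00-101,001-01,00110-
  14 | -01110,0-1110,0011-0
  25 | 0-1001  (sole → essential)
  26 | -11010,011-10
  30 | 0-1110,011-10
  46 | -01110,10111-
  47 | 10111-  (sole → essential)
  48 | 110000  (sole → essential)
  51 | 11-011  (sole → essential)
  58 | -11010,11101-
  59 | 11-011,11101-
Essential prime implicants: 0-1001, 10111-, 11-011, 110000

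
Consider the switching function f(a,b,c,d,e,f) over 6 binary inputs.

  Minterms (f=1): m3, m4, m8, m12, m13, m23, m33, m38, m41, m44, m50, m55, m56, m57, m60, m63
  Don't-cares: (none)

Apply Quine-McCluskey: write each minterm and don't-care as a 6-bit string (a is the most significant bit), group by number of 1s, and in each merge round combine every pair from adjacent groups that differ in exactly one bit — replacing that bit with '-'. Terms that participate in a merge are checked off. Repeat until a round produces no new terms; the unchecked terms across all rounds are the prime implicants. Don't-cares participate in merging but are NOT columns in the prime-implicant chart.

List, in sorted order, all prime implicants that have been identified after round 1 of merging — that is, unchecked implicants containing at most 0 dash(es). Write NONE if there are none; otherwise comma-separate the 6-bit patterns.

Round 0: 000011 000100✓ 001000✓ 001100✓ 001101✓ 010111✓ 100001✓ 100110 101001✓ 101100✓ 110010 110111✓ 111000✓ 111001✓ 111100✓ 111111✓
Round 1: -01100 -10111 00-100 001-00 00110- 1-1001 1-1100 10-001 11-111 111-00 11100-
PIs = {-01100, -10111, 00-100, 000011, 001-00, 00110-, 1-1001, 1-1100, 10-001, 100110, 11-111, 110010, 111-00, 11100-}

000011, 100110, 110010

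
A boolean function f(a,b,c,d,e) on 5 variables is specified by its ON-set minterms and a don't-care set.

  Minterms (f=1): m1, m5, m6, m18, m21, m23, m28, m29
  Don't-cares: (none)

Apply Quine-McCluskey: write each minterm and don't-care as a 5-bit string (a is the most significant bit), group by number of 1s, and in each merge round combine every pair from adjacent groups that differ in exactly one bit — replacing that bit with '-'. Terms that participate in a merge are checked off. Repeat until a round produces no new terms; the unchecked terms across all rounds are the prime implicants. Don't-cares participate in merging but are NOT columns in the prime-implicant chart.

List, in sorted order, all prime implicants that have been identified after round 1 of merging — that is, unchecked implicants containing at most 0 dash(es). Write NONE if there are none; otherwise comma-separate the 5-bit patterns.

00110, 10010

[col 0] 00001*, 00101*, 00110, 10010, 10101*, 10111*, 11100*, 11101*
[col 1] -0101, 00-01, 1-101, 101-1, 1110-
Prime implicants: -0101, 00-01, 00110, 1-101, 10010, 101-1, 1110-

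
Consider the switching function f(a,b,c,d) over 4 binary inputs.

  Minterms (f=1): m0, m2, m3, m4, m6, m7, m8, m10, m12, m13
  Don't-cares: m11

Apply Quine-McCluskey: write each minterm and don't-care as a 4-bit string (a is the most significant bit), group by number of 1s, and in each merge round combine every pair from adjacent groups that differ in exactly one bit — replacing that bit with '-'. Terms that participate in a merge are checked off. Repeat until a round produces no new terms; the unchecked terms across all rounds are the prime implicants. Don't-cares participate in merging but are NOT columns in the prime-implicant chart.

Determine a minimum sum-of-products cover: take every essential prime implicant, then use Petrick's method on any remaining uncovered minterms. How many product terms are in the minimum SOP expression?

size-2^0 implicants → 0000(✓)  0010(✓)  0011(✓)  0100(✓)  0110(✓)  0111(✓)  1000(✓)  1010(✓)  1011(✓)  1100(✓)  1101(✓)
size-2^1 implicants → -000(✓)  -010(✓)  -011(✓)  -100(✓)  0-00(✓)  0-10(✓)  0-11(✓)  00-0(✓)  001-(✓)  01-0(✓)  011-(✓)  1-00(✓)  10-0(✓)  101-(✓)  110-
size-2^2 implicants → --00  -0-0  -01-  0--0  0-1-
Unchecked terms (primes): --00, -0-0, -01-, 0--0, 0-1-, 110-
Minterm coverage:
  m0 ⊆ --00,-0-0,0--0
  m2 ⊆ -0-0,-01-,0--0,0-1-
  m3 ⊆ -01-,0-1-
  m4 ⊆ --00,0--0
  m6 ⊆ 0--0,0-1-
  m7 ⊆ 0-1- [E]
  m8 ⊆ --00,-0-0
  m10 ⊆ -0-0,-01-
  m12 ⊆ --00,110-
  m13 ⊆ 110- [E]
E = {0-1-, 110-}
Petrick residual → --00, -0-0
Cover = c'd' + b'd' + a'c + abc'  |cover|=4

4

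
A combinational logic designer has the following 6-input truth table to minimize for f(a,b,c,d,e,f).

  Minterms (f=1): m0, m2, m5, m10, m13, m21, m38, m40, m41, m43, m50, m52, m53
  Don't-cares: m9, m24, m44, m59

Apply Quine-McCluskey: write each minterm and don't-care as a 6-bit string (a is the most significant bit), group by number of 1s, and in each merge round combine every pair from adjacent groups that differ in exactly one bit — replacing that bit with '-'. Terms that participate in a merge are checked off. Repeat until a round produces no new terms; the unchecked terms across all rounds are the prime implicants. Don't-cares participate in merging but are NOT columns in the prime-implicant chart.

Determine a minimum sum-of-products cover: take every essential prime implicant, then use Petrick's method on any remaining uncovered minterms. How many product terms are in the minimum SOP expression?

9

Round 0: 000000✓ 000010✓ 000101✓ 001001✓ 001010✓ 001101✓ 010101✓ 011000 100110 101000✓ 101001✓ 101011✓ 101100✓ 110010 110100✓ 110101✓ 111011✓
Round 1: -01001 -10101 0-0101 00-010 00-101 0000-0 001-01 1-1011 101-00 1010-1 10100- 11010-
PIs = {-01001, -10101, 0-0101, 00-010, 00-101, 0000-0, 001-01, 011000, 1-1011, 100110, 101-00, 1010-1, 10100-, 110010, 11010-}
Coverage chart:
  m0: 0000-0 ←essential
  m2: 00-010,0000-0
  m5: 0-0101,00-101
  m10: 00-010 ←essential
  m13: 00-101,001-01
  m21: -10101,0-0101
  m38: 100110 ←essential
  m40: 101-00,10100-
  m41: -01001,1010-1,10100-
  m43: 1-1011,1010-1
  m50: 110010 ←essential
  m52: 11010- ←essential
  m53: -10101,11010-
Essential: 00-010, 0000-0, 100110, 110010, 11010-
Petrick residual → -10101, 00-101, 1-1011, 10100-
Min cover (9 terms): bc'de'f + a'b'd'ef' + a'b'de'f + a'b'c'd'f' + acd'ef + ab'c'def' + ab'cd'e' + abc'd'ef' + abc'de'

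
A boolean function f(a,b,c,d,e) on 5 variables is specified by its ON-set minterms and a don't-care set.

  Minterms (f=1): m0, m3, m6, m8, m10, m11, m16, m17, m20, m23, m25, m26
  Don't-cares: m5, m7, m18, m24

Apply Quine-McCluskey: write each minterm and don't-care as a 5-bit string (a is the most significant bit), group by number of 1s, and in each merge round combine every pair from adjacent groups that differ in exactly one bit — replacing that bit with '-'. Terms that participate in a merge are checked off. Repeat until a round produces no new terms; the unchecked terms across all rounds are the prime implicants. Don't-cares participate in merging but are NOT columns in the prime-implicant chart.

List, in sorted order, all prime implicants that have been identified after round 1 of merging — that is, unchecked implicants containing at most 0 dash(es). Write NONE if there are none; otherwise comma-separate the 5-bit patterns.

NONE

size-2^0 implicants → 00000(✓)  00011(✓)  00101(✓)  00110(✓)  00111(✓)  01000(✓)  01010(✓)  01011(✓)  10000(✓)  10001(✓)  10010(✓)  10100(✓)  10111(✓)  11000(✓)  11001(✓)  11010(✓)
size-2^1 implicants → -0000(✓)  -0111  -1000(✓)  -1010(✓)  0-000(✓)  0-011  00-11  001-1  0011-  010-0(✓)  0101-  1-000(✓)  1-001(✓)  1-010(✓)  10-00  100-0(✓)  1000-(✓)  110-0(✓)  1100-(✓)
size-2^2 implicants → --000  -10-0  1-0-0  1-00-
Unchecked terms (primes): --000, -0111, -10-0, 0-011, 00-11, 001-1, 0011-, 0101-, 1-0-0, 1-00-, 10-00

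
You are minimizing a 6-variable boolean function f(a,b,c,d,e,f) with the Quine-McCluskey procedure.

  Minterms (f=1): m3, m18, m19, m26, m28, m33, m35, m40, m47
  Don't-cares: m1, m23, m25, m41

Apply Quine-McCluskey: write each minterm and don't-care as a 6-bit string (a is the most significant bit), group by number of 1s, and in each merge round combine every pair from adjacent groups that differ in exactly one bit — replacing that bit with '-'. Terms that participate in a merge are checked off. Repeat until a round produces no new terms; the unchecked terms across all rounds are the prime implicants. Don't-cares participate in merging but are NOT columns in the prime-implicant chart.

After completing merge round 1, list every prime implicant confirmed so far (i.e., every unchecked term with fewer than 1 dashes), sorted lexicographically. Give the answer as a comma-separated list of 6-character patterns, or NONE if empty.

[col 0] 000001*, 000011*, 010010*, 010011*, 010111*, 011001, 011010*, 011100, 100001*, 100011*, 101000*, 101001*, 101111
[col 1] -00001*, -00011*, 0-0011, 0000-1*, 01-010, 010-11, 01001-, 10-001, 1000-1*, 10100-
[col 2] -000-1
Prime implicants: -000-1, 0-0011, 01-010, 010-11, 01001-, 011001, 011100, 10-001, 10100-, 101111

011001, 011100, 101111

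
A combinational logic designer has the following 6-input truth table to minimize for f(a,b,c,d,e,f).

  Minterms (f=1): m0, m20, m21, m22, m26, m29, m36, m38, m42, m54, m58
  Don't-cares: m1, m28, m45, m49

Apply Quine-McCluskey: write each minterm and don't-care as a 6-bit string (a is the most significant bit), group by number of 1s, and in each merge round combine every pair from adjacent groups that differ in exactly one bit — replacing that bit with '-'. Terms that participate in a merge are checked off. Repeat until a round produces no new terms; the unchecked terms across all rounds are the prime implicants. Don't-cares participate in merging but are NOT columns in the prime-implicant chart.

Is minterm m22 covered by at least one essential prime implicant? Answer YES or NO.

NO

[col 0] 000000*, 000001*, 010100*, 010101*, 010110*, 011010*, 011100*, 011101*, 100100*, 100110*, 101010*, 101101, 110001, 110110*, 111010*
[col 1] -10110, -11010, 00000-, 01-100*, 01-101*, 0101-0, 01010-*, 01110-*, 1-0110, 1-1010, 1001-0
[col 2] 01-10-
Prime implicants: -10110, -11010, 00000-, 01-10-, 0101-0, 1-0110, 1-1010, 1001-0, 101101, 110001
PI chart (minterm → PIs covering it):
  0 | 00000-  (sole → essential)
  20 | 01-10-,0101-0
  21 | 01-10-  (sole → essential)
  22 | -10110,0101-0
  26 | -11010  (sole → essential)
  29 | 01-10-  (sole → essential)
  36 | 1001-0  (sole → essential)
  38 | 1-0110,1001-0
  42 | 1-1010  (sole → essential)
  54 | -10110,1-0110
  58 | -11010,1-1010
Essential prime implicants: -11010, 00000-, 01-10-, 1-1010, 1001-0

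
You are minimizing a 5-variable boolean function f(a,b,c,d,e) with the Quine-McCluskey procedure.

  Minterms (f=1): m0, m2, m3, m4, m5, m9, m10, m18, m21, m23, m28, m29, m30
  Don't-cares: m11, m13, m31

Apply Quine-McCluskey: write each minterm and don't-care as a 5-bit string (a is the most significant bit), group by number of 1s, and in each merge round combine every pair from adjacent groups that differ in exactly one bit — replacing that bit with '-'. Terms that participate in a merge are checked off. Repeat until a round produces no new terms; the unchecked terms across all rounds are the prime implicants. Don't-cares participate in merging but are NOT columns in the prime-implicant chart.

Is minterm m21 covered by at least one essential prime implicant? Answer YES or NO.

YES

[col 0] 00000*, 00010*, 00011*, 00100*, 00101*, 01001*, 01010*, 01011*, 01101*, 10010*, 10101*, 10111*, 11100*, 11101*, 11110*, 11111*
[col 1] -0010, -0101*, -1101*, 0-010*, 0-011*, 0-101*, 00-00, 000-0, 0001-*, 0010-, 01-01, 010-1, 0101-*, 1-101*, 1-111*, 101-1*, 111-0*, 111-1*, 1110-*, 1111-*
[col 2] --101, 0-01-, 1-1-1, 111--
Prime implicants: --101, -0010, 0-01-, 00-00, 000-0, 0010-, 01-01, 010-1, 1-1-1, 111--
PI chart (minterm → PIs covering it):
  0 | 00-00,000-0
  2 | -0010,0-01-,000-0
  3 | 0-01-  (sole → essential)
  4 | 00-00,0010-
  5 | --101,0010-
  9 | 01-01,010-1
  10 | 0-01-  (sole → essential)
  18 | -0010  (sole → essential)
  21 | --101,1-1-1
  23 | 1-1-1  (sole → essential)
  28 | 111--  (sole → essential)
  29 | --101,1-1-1,111--
  30 | 111--  (sole → essential)
Essential prime implicants: -0010, 0-01-, 1-1-1, 111--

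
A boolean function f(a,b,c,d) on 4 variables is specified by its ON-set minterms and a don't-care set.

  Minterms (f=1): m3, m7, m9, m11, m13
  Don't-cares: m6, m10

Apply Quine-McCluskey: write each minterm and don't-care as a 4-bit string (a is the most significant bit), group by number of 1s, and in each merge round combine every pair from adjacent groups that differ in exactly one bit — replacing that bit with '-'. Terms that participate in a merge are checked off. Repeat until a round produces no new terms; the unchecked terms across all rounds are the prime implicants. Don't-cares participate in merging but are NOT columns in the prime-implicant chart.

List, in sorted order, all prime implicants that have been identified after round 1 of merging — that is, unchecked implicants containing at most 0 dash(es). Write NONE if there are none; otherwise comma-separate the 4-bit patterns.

size-2^0 implicants → 0011(✓)  0110(✓)  0111(✓)  1001(✓)  1010(✓)  1011(✓)  1101(✓)
size-2^1 implicants → -011  0-11  011-  1-01  10-1  101-
Unchecked terms (primes): -011, 0-11, 011-, 1-01, 10-1, 101-

NONE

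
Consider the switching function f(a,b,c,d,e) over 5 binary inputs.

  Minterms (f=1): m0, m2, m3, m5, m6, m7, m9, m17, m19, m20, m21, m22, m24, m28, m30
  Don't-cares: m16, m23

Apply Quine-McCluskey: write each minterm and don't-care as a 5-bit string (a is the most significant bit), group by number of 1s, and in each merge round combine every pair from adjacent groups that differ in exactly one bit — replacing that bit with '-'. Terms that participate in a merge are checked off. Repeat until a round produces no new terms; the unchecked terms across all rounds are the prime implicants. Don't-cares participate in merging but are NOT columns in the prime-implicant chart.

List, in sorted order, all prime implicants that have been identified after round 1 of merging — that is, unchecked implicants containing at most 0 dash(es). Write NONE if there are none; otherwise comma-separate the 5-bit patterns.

01001

Round 0: 00000✓ 00010✓ 00011✓ 00101✓ 00110✓ 00111✓ 01001 10000✓ 10001✓ 10011✓ 10100✓ 10101✓ 10110✓ 10111✓ 11000✓ 11100✓ 11110✓
Round 1: -0000 -0011✓ -0101✓ -0110✓ -0111✓ 00-10✓ 00-11✓ 000-0 0001-✓ 001-1✓ 0011-✓ 1-000✓ 1-100✓ 1-110✓ 10-00✓ 10-01✓ 10-11✓ 100-1✓ 1000-✓ 101-0✓ 101-1✓ 1010-✓ 1011-✓ 11-00✓ 111-0✓
Round 2: -0-11 -01-1 -011- 00-1- 1--00 1-1-0 10--1 10-0- 101--
PIs = {-0-11, -0000, -01-1, -011-, 00-1-, 000-0, 01001, 1--00, 1-1-0, 10--1, 10-0-, 101--}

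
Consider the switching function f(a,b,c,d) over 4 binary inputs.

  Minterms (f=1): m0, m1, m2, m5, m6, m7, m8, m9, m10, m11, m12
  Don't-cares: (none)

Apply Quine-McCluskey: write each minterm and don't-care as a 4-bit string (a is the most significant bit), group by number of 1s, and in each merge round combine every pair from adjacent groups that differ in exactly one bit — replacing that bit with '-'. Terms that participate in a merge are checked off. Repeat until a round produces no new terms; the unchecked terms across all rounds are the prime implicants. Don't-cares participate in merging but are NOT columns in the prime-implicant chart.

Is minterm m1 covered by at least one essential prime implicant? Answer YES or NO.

NO

[col 0] 0000*, 0001*, 0010*, 0101*, 0110*, 0111*, 1000*, 1001*, 1010*, 1011*, 1100*
[col 1] -000*, -001*, -010*, 0-01, 0-10, 00-0*, 000-*, 01-1, 011-, 1-00, 10-0*, 10-1*, 100-*, 101-*
[col 2] -0-0, -00-, 10--
Prime implicants: -0-0, -00-, 0-01, 0-10, 01-1, 011-, 1-00, 10--
PI chart (minterm → PIs covering it):
  0 | -0-0,-00-
  1 | -00-,0-01
  2 | -0-0,0-10
  5 | 0-01,01-1
  6 | 0-10,011-
  7 | 01-1,011-
  8 | -0-0,-00-,1-00,10--
  9 | -00-,10--
  10 | -0-0,10--
  11 | 10--  (sole → essential)
  12 | 1-00  (sole → essential)
Essential prime implicants: 1-00, 10--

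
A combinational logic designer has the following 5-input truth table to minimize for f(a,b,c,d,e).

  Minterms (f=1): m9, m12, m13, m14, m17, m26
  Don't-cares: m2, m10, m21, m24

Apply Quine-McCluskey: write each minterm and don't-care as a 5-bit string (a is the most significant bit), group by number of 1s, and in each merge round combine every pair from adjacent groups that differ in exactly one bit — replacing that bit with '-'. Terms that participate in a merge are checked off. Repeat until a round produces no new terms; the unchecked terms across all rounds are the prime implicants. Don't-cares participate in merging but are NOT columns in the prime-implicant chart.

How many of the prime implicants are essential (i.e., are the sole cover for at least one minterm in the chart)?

2

[col 0] 00010*, 01001*, 01010*, 01100*, 01101*, 01110*, 10001*, 10101*, 11000*, 11010*
[col 1] -1010, 0-010, 01-01, 01-10, 011-0, 0110-, 10-01, 110-0
Prime implicants: -1010, 0-010, 01-01, 01-10, 011-0, 0110-, 10-01, 110-0
PI chart (minterm → PIs covering it):
  9 | 01-01  (sole → essential)
  12 | 011-0,0110-
  13 | 01-01,0110-
  14 | 01-10,011-0
  17 | 10-01  (sole → essential)
  26 | -1010,110-0
Essential prime implicants: 01-01, 10-01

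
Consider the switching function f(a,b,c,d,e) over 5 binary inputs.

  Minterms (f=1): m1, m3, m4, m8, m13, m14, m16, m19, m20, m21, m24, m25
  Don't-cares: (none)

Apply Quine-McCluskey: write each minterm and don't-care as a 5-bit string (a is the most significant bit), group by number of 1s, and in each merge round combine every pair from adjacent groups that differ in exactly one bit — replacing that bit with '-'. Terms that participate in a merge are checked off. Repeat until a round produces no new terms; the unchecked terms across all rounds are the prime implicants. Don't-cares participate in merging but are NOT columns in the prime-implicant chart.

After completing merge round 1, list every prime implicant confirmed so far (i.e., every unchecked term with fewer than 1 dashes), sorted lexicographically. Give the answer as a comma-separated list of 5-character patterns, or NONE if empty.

Round 0: 00001✓ 00011✓ 00100✓ 01000✓ 01101 01110 10000✓ 10011✓ 10100✓ 10101✓ 11000✓ 11001✓
Round 1: -0011 -0100 -1000 000-1 1-000 10-00 1010- 1100-
PIs = {-0011, -0100, -1000, 000-1, 01101, 01110, 1-000, 10-00, 1010-, 1100-}

01101, 01110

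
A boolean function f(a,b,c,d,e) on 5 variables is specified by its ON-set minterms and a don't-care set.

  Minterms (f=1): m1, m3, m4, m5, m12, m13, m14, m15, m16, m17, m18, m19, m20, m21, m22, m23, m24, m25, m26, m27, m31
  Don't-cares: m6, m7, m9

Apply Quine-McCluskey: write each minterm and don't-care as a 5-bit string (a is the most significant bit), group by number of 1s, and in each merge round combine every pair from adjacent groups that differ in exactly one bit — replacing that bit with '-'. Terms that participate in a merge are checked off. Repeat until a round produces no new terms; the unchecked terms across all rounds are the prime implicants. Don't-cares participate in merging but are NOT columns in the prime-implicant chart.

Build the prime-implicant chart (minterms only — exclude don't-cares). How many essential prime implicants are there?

Round 0: 00001✓ 00011✓ 00100✓ 00101✓ 00110✓ 00111✓ 01001✓ 01100✓ 01101✓ 01110✓ 01111✓ 10000✓ 10001✓ 10010✓ 10011✓ 10100✓ 10101✓ 10110✓ 10111✓ 11000✓ 11001✓ 11010✓ 11011✓ 11111✓
Round 1: -0001✓ -0011✓ -0100✓ -0101✓ -0110✓ -0111✓ -1001✓ -1111✓ 0-001✓ 0-100✓ 0-101✓ 0-110✓ 0-111✓ 00-01✓ 00-11✓ 000-1✓ 001-0✓ 001-1✓ 0010-✓ 0011-✓ 01-01✓ 011-0✓ 011-1✓ 0110-✓ 0111-✓ 1-000✓ 1-001✓ 1-010✓ 1-011✓ 1-111✓ 10-00✓ 10-01✓ 10-10✓ 10-11✓ 100-0✓ 100-1✓ 1000-✓ 1001-✓ 101-0✓ 101-1✓ 1010-✓ 1011-✓ 11-11✓ 110-0✓ 110-1✓ 1100-✓ 1101-✓
Round 2: --001 --111 -0-01✓ -0-11✓ -00-1✓ -01-0✓ -01-1✓ -010-✓ -011-✓ 0--01 0-1-0✓ 0-1-1✓ 0-10-✓ 0-11-✓ 00--1✓ 001--✓ 011--✓ 1--11 1-0-0✓ 1-0-1✓ 1-00-✓ 1-01-✓ 10--0✓ 10--1✓ 10-0-✓ 10-1-✓ 100--✓ 101--✓ 110--✓
Round 3: -0--1 -01-- 0-1-- 1-0-- 10---
PIs = {--001, --111, -0--1, -01--, 0--01, 0-1--, 1--11, 1-0--, 10---}
Coverage chart:
  m1: --001,-0--1,0--01
  m3: -0--1 ←essential
  m4: -01--,0-1--
  m5: -0--1,-01--,0--01,0-1--
  m12: 0-1-- ←essential
  m13: 0--01,0-1--
  m14: 0-1-- ←essential
  m15: --111,0-1--
  m16: 1-0--,10---
  m17: --001,-0--1,1-0--,10---
  m18: 1-0--,10---
  m19: -0--1,1--11,1-0--,10---
  m20: -01--,10---
  m21: -0--1,-01--,10---
  m22: -01--,10---
  m23: --111,-0--1,-01--,1--11,10---
  m24: 1-0-- ←essential
  m25: --001,1-0--
  m26: 1-0-- ←essential
  m27: 1--11,1-0--
  m31: --111,1--11
Essential: -0--1, 0-1--, 1-0--

3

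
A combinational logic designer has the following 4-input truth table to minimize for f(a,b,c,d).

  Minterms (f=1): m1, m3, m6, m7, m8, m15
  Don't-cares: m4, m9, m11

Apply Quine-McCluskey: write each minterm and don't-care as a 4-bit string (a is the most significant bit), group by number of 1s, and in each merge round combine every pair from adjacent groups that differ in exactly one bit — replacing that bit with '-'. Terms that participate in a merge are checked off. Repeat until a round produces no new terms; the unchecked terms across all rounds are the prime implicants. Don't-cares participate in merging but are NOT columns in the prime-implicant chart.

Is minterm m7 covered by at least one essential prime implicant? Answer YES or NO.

[col 0] 0001*, 0011*, 0100*, 0110*, 0111*, 1000*, 1001*, 1011*, 1111*
[col 1] -001*, -011*, -111*, 0-11*, 00-1*, 01-0, 011-, 1-11*, 10-1*, 100-
[col 2] --11, -0-1
Prime implicants: --11, -0-1, 01-0, 011-, 100-
PI chart (minterm → PIs covering it):
  1 | -0-1  (sole → essential)
  3 | --11,-0-1
  6 | 01-0,011-
  7 | --11,011-
  8 | 100-  (sole → essential)
  15 | --11  (sole → essential)
Essential prime implicants: --11, -0-1, 100-

YES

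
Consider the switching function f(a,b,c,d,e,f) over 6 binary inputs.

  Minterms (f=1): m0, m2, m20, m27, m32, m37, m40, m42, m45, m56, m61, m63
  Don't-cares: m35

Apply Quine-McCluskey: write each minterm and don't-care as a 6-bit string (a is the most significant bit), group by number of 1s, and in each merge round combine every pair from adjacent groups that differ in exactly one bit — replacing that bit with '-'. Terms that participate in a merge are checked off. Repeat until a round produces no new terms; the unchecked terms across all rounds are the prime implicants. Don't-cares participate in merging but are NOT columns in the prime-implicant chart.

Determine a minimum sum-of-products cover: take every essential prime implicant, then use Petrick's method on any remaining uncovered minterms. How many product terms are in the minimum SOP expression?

8

[col 0] 000000*, 000010*, 010100, 011011, 100000*, 100011, 100101*, 101000*, 101010*, 101101*, 111000*, 111101*, 111111*
[col 1] -00000, 0000-0, 1-1000, 1-1101, 10-000, 10-101, 1010-0, 1111-1
Prime implicants: -00000, 0000-0, 010100, 011011, 1-1000, 1-1101, 10-000, 10-101, 100011, 1010-0, 1111-1
PI chart (minterm → PIs covering it):
  0 | -00000,0000-0
  2 | 0000-0  (sole → essential)
  20 | 010100  (sole → essential)
  27 | 011011  (sole → essential)
  32 | -00000,10-000
  37 | 10-101  (sole → essential)
  40 | 1-1000,10-000,1010-0
  42 | 1010-0  (sole → essential)
  45 | 1-1101,10-101
  56 | 1-1000  (sole → essential)
  61 | 1-1101,1111-1
  63 | 1111-1  (sole → essential)
Essential prime implicants: 0000-0, 010100, 011011, 1-1000, 10-101, 1010-0, 1111-1
Petrick residual → -00000
Minimum SOP uses 8 PIs: b'c'd'e'f' + a'b'c'd'f' + a'bc'de'f' + a'bcd'ef + acd'e'f' + ab'de'f + ab'cd'f' + abcdf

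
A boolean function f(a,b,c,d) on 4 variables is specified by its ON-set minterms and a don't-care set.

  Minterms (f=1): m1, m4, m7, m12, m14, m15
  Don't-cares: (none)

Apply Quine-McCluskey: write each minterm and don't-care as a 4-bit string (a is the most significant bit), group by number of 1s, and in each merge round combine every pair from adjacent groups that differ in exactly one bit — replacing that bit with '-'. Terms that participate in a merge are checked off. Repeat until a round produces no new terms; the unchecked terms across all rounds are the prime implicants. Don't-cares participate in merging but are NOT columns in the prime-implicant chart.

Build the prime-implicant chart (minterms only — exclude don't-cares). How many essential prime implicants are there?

3

[col 0] 0001, 0100*, 0111*, 1100*, 1110*, 1111*
[col 1] -100, -111, 11-0, 111-
Prime implicants: -100, -111, 0001, 11-0, 111-
PI chart (minterm → PIs covering it):
  1 | 0001  (sole → essential)
  4 | -100  (sole → essential)
  7 | -111  (sole → essential)
  12 | -100,11-0
  14 | 11-0,111-
  15 | -111,111-
Essential prime implicants: -100, -111, 0001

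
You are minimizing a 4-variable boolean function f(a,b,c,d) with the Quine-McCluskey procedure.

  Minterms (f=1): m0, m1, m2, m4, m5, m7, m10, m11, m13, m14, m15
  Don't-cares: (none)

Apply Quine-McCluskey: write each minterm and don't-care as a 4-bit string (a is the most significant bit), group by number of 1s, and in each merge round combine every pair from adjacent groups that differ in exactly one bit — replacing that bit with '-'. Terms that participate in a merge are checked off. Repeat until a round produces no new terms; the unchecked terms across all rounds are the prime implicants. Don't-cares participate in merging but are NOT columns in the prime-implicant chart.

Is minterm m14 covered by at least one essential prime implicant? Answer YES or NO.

YES

Round 0: 0000✓ 0001✓ 0010✓ 0100✓ 0101✓ 0111✓ 1010✓ 1011✓ 1101✓ 1110✓ 1111✓
Round 1: -010 -101✓ -111✓ 0-00✓ 0-01✓ 00-0 000-✓ 01-1✓ 010-✓ 1-10✓ 1-11✓ 101-✓ 11-1✓ 111-✓
Round 2: -1-1 0-0- 1-1-
PIs = {-010, -1-1, 0-0-, 00-0, 1-1-}
Coverage chart:
  m0: 0-0-,00-0
  m1: 0-0- ←essential
  m2: -010,00-0
  m4: 0-0- ←essential
  m5: -1-1,0-0-
  m7: -1-1 ←essential
  m10: -010,1-1-
  m11: 1-1- ←essential
  m13: -1-1 ←essential
  m14: 1-1- ←essential
  m15: -1-1,1-1-
Essential: -1-1, 0-0-, 1-1-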